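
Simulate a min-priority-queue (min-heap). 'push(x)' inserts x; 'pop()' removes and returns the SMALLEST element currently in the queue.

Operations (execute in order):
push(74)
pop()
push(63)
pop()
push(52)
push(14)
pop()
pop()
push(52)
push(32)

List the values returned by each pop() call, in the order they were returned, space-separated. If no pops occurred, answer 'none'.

push(74): heap contents = [74]
pop() → 74: heap contents = []
push(63): heap contents = [63]
pop() → 63: heap contents = []
push(52): heap contents = [52]
push(14): heap contents = [14, 52]
pop() → 14: heap contents = [52]
pop() → 52: heap contents = []
push(52): heap contents = [52]
push(32): heap contents = [32, 52]

Answer: 74 63 14 52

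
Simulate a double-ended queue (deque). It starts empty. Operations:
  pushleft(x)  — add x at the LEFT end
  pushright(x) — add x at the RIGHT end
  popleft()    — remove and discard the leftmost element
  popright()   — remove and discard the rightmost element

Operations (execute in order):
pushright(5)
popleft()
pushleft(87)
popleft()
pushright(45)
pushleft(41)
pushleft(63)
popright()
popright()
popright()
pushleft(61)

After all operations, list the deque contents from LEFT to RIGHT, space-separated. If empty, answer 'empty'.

pushright(5): [5]
popleft(): []
pushleft(87): [87]
popleft(): []
pushright(45): [45]
pushleft(41): [41, 45]
pushleft(63): [63, 41, 45]
popright(): [63, 41]
popright(): [63]
popright(): []
pushleft(61): [61]

Answer: 61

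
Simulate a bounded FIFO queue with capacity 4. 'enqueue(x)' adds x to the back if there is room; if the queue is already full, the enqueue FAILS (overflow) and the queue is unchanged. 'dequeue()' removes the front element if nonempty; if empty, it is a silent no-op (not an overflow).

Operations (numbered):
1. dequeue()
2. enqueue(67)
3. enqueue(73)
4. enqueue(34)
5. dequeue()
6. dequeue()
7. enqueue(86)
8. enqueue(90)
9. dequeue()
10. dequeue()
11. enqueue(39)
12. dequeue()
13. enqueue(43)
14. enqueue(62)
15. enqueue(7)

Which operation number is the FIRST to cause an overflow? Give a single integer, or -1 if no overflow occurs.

Answer: -1

Derivation:
1. dequeue(): empty, no-op, size=0
2. enqueue(67): size=1
3. enqueue(73): size=2
4. enqueue(34): size=3
5. dequeue(): size=2
6. dequeue(): size=1
7. enqueue(86): size=2
8. enqueue(90): size=3
9. dequeue(): size=2
10. dequeue(): size=1
11. enqueue(39): size=2
12. dequeue(): size=1
13. enqueue(43): size=2
14. enqueue(62): size=3
15. enqueue(7): size=4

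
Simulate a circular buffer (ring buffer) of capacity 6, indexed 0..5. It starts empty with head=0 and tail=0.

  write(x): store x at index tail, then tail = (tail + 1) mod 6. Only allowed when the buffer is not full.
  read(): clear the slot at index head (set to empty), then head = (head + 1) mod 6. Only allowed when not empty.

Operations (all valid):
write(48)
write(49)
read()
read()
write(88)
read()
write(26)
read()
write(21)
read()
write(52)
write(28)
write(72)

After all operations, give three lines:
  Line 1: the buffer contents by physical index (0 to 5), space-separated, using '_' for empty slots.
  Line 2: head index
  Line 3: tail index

write(48): buf=[48 _ _ _ _ _], head=0, tail=1, size=1
write(49): buf=[48 49 _ _ _ _], head=0, tail=2, size=2
read(): buf=[_ 49 _ _ _ _], head=1, tail=2, size=1
read(): buf=[_ _ _ _ _ _], head=2, tail=2, size=0
write(88): buf=[_ _ 88 _ _ _], head=2, tail=3, size=1
read(): buf=[_ _ _ _ _ _], head=3, tail=3, size=0
write(26): buf=[_ _ _ 26 _ _], head=3, tail=4, size=1
read(): buf=[_ _ _ _ _ _], head=4, tail=4, size=0
write(21): buf=[_ _ _ _ 21 _], head=4, tail=5, size=1
read(): buf=[_ _ _ _ _ _], head=5, tail=5, size=0
write(52): buf=[_ _ _ _ _ 52], head=5, tail=0, size=1
write(28): buf=[28 _ _ _ _ 52], head=5, tail=1, size=2
write(72): buf=[28 72 _ _ _ 52], head=5, tail=2, size=3

Answer: 28 72 _ _ _ 52
5
2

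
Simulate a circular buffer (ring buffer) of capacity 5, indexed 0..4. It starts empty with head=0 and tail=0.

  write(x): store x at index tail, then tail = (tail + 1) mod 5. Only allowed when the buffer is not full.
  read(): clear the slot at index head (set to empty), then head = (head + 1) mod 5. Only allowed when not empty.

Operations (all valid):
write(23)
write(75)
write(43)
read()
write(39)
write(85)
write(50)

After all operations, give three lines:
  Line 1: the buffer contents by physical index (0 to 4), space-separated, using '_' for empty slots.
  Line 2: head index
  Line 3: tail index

write(23): buf=[23 _ _ _ _], head=0, tail=1, size=1
write(75): buf=[23 75 _ _ _], head=0, tail=2, size=2
write(43): buf=[23 75 43 _ _], head=0, tail=3, size=3
read(): buf=[_ 75 43 _ _], head=1, tail=3, size=2
write(39): buf=[_ 75 43 39 _], head=1, tail=4, size=3
write(85): buf=[_ 75 43 39 85], head=1, tail=0, size=4
write(50): buf=[50 75 43 39 85], head=1, tail=1, size=5

Answer: 50 75 43 39 85
1
1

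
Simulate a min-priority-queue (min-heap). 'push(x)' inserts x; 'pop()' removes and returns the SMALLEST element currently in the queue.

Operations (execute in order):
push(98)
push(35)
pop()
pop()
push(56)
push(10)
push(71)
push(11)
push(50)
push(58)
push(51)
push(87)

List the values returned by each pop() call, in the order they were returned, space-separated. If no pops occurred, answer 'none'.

push(98): heap contents = [98]
push(35): heap contents = [35, 98]
pop() → 35: heap contents = [98]
pop() → 98: heap contents = []
push(56): heap contents = [56]
push(10): heap contents = [10, 56]
push(71): heap contents = [10, 56, 71]
push(11): heap contents = [10, 11, 56, 71]
push(50): heap contents = [10, 11, 50, 56, 71]
push(58): heap contents = [10, 11, 50, 56, 58, 71]
push(51): heap contents = [10, 11, 50, 51, 56, 58, 71]
push(87): heap contents = [10, 11, 50, 51, 56, 58, 71, 87]

Answer: 35 98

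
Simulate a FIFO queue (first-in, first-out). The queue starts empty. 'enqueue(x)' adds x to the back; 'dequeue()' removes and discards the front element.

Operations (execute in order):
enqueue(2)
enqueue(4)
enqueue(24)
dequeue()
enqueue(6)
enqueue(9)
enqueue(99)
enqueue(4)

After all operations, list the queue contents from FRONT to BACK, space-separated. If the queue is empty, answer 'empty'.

Answer: 4 24 6 9 99 4

Derivation:
enqueue(2): [2]
enqueue(4): [2, 4]
enqueue(24): [2, 4, 24]
dequeue(): [4, 24]
enqueue(6): [4, 24, 6]
enqueue(9): [4, 24, 6, 9]
enqueue(99): [4, 24, 6, 9, 99]
enqueue(4): [4, 24, 6, 9, 99, 4]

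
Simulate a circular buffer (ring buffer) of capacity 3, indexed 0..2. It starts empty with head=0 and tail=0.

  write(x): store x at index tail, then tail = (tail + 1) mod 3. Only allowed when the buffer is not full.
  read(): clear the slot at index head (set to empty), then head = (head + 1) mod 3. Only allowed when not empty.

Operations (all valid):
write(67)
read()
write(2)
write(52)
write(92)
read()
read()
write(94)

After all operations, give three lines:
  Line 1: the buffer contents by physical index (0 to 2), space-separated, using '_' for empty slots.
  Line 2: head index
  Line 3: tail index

write(67): buf=[67 _ _], head=0, tail=1, size=1
read(): buf=[_ _ _], head=1, tail=1, size=0
write(2): buf=[_ 2 _], head=1, tail=2, size=1
write(52): buf=[_ 2 52], head=1, tail=0, size=2
write(92): buf=[92 2 52], head=1, tail=1, size=3
read(): buf=[92 _ 52], head=2, tail=1, size=2
read(): buf=[92 _ _], head=0, tail=1, size=1
write(94): buf=[92 94 _], head=0, tail=2, size=2

Answer: 92 94 _
0
2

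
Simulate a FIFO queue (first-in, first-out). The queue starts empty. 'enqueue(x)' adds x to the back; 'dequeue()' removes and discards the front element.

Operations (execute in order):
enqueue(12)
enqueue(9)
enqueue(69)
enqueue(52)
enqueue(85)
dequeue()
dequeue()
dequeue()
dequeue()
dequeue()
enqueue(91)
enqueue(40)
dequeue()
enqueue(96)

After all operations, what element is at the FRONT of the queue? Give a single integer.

Answer: 40

Derivation:
enqueue(12): queue = [12]
enqueue(9): queue = [12, 9]
enqueue(69): queue = [12, 9, 69]
enqueue(52): queue = [12, 9, 69, 52]
enqueue(85): queue = [12, 9, 69, 52, 85]
dequeue(): queue = [9, 69, 52, 85]
dequeue(): queue = [69, 52, 85]
dequeue(): queue = [52, 85]
dequeue(): queue = [85]
dequeue(): queue = []
enqueue(91): queue = [91]
enqueue(40): queue = [91, 40]
dequeue(): queue = [40]
enqueue(96): queue = [40, 96]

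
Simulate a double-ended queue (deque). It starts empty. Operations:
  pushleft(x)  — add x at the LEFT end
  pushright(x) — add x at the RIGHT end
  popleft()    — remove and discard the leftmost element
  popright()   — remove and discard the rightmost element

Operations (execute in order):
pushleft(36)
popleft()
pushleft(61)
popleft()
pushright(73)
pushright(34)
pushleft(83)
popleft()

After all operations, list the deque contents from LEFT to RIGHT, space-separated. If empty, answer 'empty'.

pushleft(36): [36]
popleft(): []
pushleft(61): [61]
popleft(): []
pushright(73): [73]
pushright(34): [73, 34]
pushleft(83): [83, 73, 34]
popleft(): [73, 34]

Answer: 73 34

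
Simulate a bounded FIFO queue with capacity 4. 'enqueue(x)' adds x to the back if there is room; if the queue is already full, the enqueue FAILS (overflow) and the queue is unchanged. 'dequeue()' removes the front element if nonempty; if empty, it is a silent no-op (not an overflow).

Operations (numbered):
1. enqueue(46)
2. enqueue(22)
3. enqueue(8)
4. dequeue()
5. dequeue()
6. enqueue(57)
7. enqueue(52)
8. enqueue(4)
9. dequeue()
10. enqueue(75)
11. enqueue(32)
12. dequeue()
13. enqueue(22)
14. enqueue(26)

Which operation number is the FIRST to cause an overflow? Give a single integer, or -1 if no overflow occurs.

1. enqueue(46): size=1
2. enqueue(22): size=2
3. enqueue(8): size=3
4. dequeue(): size=2
5. dequeue(): size=1
6. enqueue(57): size=2
7. enqueue(52): size=3
8. enqueue(4): size=4
9. dequeue(): size=3
10. enqueue(75): size=4
11. enqueue(32): size=4=cap → OVERFLOW (fail)
12. dequeue(): size=3
13. enqueue(22): size=4
14. enqueue(26): size=4=cap → OVERFLOW (fail)

Answer: 11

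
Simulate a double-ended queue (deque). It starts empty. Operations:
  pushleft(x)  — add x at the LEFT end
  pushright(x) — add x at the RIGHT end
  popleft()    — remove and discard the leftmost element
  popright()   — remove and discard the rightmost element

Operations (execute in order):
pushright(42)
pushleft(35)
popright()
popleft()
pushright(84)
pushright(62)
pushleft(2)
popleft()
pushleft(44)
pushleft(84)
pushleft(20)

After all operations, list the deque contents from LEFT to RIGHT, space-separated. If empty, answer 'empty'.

Answer: 20 84 44 84 62

Derivation:
pushright(42): [42]
pushleft(35): [35, 42]
popright(): [35]
popleft(): []
pushright(84): [84]
pushright(62): [84, 62]
pushleft(2): [2, 84, 62]
popleft(): [84, 62]
pushleft(44): [44, 84, 62]
pushleft(84): [84, 44, 84, 62]
pushleft(20): [20, 84, 44, 84, 62]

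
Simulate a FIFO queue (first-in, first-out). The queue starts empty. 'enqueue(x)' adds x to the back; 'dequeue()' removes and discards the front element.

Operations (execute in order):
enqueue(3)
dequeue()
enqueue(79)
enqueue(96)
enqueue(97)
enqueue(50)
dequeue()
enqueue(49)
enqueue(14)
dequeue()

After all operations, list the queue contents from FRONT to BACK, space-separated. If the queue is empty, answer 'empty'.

enqueue(3): [3]
dequeue(): []
enqueue(79): [79]
enqueue(96): [79, 96]
enqueue(97): [79, 96, 97]
enqueue(50): [79, 96, 97, 50]
dequeue(): [96, 97, 50]
enqueue(49): [96, 97, 50, 49]
enqueue(14): [96, 97, 50, 49, 14]
dequeue(): [97, 50, 49, 14]

Answer: 97 50 49 14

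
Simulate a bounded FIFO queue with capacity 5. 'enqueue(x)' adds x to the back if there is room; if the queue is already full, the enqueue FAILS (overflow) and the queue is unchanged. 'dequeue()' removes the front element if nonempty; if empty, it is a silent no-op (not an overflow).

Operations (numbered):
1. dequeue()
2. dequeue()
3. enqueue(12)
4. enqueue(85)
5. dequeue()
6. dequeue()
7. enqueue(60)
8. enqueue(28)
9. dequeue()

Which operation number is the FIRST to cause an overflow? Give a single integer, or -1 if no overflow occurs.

1. dequeue(): empty, no-op, size=0
2. dequeue(): empty, no-op, size=0
3. enqueue(12): size=1
4. enqueue(85): size=2
5. dequeue(): size=1
6. dequeue(): size=0
7. enqueue(60): size=1
8. enqueue(28): size=2
9. dequeue(): size=1

Answer: -1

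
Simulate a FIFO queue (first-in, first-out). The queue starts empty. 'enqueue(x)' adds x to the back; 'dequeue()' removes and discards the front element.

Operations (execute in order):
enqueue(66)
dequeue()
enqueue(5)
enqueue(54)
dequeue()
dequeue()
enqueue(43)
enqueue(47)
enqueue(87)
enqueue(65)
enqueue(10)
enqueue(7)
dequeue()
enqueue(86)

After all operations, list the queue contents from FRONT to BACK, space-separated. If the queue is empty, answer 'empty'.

Answer: 47 87 65 10 7 86

Derivation:
enqueue(66): [66]
dequeue(): []
enqueue(5): [5]
enqueue(54): [5, 54]
dequeue(): [54]
dequeue(): []
enqueue(43): [43]
enqueue(47): [43, 47]
enqueue(87): [43, 47, 87]
enqueue(65): [43, 47, 87, 65]
enqueue(10): [43, 47, 87, 65, 10]
enqueue(7): [43, 47, 87, 65, 10, 7]
dequeue(): [47, 87, 65, 10, 7]
enqueue(86): [47, 87, 65, 10, 7, 86]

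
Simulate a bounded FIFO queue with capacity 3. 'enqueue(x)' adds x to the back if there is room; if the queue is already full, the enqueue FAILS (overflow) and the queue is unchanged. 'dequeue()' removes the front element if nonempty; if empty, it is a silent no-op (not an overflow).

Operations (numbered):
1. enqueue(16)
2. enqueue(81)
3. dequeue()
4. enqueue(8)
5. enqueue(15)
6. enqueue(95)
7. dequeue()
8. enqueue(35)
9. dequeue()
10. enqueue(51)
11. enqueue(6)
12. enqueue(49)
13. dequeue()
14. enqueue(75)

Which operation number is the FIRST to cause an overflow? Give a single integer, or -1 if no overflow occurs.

1. enqueue(16): size=1
2. enqueue(81): size=2
3. dequeue(): size=1
4. enqueue(8): size=2
5. enqueue(15): size=3
6. enqueue(95): size=3=cap → OVERFLOW (fail)
7. dequeue(): size=2
8. enqueue(35): size=3
9. dequeue(): size=2
10. enqueue(51): size=3
11. enqueue(6): size=3=cap → OVERFLOW (fail)
12. enqueue(49): size=3=cap → OVERFLOW (fail)
13. dequeue(): size=2
14. enqueue(75): size=3

Answer: 6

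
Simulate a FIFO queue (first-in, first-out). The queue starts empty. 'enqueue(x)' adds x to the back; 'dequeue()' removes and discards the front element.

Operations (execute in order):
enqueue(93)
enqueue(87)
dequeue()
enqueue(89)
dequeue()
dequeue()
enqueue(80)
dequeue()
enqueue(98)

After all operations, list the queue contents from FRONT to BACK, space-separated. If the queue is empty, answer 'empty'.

Answer: 98

Derivation:
enqueue(93): [93]
enqueue(87): [93, 87]
dequeue(): [87]
enqueue(89): [87, 89]
dequeue(): [89]
dequeue(): []
enqueue(80): [80]
dequeue(): []
enqueue(98): [98]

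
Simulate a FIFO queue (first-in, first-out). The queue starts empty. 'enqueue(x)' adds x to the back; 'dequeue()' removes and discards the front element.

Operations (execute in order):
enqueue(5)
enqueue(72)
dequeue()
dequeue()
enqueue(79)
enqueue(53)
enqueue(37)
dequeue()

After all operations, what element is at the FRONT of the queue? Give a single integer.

enqueue(5): queue = [5]
enqueue(72): queue = [5, 72]
dequeue(): queue = [72]
dequeue(): queue = []
enqueue(79): queue = [79]
enqueue(53): queue = [79, 53]
enqueue(37): queue = [79, 53, 37]
dequeue(): queue = [53, 37]

Answer: 53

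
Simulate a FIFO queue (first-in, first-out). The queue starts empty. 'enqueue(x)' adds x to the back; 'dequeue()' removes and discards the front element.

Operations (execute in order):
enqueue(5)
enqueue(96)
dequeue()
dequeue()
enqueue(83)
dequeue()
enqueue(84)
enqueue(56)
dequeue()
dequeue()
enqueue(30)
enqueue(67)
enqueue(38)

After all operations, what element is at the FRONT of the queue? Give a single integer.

enqueue(5): queue = [5]
enqueue(96): queue = [5, 96]
dequeue(): queue = [96]
dequeue(): queue = []
enqueue(83): queue = [83]
dequeue(): queue = []
enqueue(84): queue = [84]
enqueue(56): queue = [84, 56]
dequeue(): queue = [56]
dequeue(): queue = []
enqueue(30): queue = [30]
enqueue(67): queue = [30, 67]
enqueue(38): queue = [30, 67, 38]

Answer: 30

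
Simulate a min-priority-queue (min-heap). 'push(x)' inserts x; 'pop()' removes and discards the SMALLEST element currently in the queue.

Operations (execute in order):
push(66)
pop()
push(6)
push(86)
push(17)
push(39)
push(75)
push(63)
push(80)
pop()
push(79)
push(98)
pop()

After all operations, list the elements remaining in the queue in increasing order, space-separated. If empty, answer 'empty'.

Answer: 39 63 75 79 80 86 98

Derivation:
push(66): heap contents = [66]
pop() → 66: heap contents = []
push(6): heap contents = [6]
push(86): heap contents = [6, 86]
push(17): heap contents = [6, 17, 86]
push(39): heap contents = [6, 17, 39, 86]
push(75): heap contents = [6, 17, 39, 75, 86]
push(63): heap contents = [6, 17, 39, 63, 75, 86]
push(80): heap contents = [6, 17, 39, 63, 75, 80, 86]
pop() → 6: heap contents = [17, 39, 63, 75, 80, 86]
push(79): heap contents = [17, 39, 63, 75, 79, 80, 86]
push(98): heap contents = [17, 39, 63, 75, 79, 80, 86, 98]
pop() → 17: heap contents = [39, 63, 75, 79, 80, 86, 98]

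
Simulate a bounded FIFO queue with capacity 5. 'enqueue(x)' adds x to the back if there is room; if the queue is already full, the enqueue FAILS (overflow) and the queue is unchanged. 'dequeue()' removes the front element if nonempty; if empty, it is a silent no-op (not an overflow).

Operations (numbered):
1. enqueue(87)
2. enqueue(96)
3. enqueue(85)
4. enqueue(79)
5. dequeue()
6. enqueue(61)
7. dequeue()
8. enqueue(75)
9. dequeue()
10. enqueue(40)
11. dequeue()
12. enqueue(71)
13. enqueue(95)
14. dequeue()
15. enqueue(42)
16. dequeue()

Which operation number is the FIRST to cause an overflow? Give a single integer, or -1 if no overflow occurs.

1. enqueue(87): size=1
2. enqueue(96): size=2
3. enqueue(85): size=3
4. enqueue(79): size=4
5. dequeue(): size=3
6. enqueue(61): size=4
7. dequeue(): size=3
8. enqueue(75): size=4
9. dequeue(): size=3
10. enqueue(40): size=4
11. dequeue(): size=3
12. enqueue(71): size=4
13. enqueue(95): size=5
14. dequeue(): size=4
15. enqueue(42): size=5
16. dequeue(): size=4

Answer: -1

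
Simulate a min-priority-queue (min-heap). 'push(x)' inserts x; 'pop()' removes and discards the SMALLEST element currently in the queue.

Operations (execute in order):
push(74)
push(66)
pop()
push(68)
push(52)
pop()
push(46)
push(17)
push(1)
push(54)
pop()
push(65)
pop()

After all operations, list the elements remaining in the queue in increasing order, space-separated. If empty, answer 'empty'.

push(74): heap contents = [74]
push(66): heap contents = [66, 74]
pop() → 66: heap contents = [74]
push(68): heap contents = [68, 74]
push(52): heap contents = [52, 68, 74]
pop() → 52: heap contents = [68, 74]
push(46): heap contents = [46, 68, 74]
push(17): heap contents = [17, 46, 68, 74]
push(1): heap contents = [1, 17, 46, 68, 74]
push(54): heap contents = [1, 17, 46, 54, 68, 74]
pop() → 1: heap contents = [17, 46, 54, 68, 74]
push(65): heap contents = [17, 46, 54, 65, 68, 74]
pop() → 17: heap contents = [46, 54, 65, 68, 74]

Answer: 46 54 65 68 74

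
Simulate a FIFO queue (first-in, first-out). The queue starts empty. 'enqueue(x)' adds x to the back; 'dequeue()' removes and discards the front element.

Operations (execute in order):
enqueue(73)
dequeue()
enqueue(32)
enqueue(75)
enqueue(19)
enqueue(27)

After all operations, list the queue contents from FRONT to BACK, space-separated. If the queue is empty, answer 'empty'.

Answer: 32 75 19 27

Derivation:
enqueue(73): [73]
dequeue(): []
enqueue(32): [32]
enqueue(75): [32, 75]
enqueue(19): [32, 75, 19]
enqueue(27): [32, 75, 19, 27]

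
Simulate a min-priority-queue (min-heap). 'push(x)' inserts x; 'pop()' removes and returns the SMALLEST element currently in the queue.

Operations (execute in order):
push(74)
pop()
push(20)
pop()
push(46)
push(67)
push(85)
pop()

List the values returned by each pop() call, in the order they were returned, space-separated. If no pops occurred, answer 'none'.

Answer: 74 20 46

Derivation:
push(74): heap contents = [74]
pop() → 74: heap contents = []
push(20): heap contents = [20]
pop() → 20: heap contents = []
push(46): heap contents = [46]
push(67): heap contents = [46, 67]
push(85): heap contents = [46, 67, 85]
pop() → 46: heap contents = [67, 85]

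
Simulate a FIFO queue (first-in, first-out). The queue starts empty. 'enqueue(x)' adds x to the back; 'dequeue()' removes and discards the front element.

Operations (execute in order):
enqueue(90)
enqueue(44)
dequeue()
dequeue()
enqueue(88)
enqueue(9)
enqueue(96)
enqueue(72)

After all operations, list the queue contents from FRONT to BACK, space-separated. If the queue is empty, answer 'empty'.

enqueue(90): [90]
enqueue(44): [90, 44]
dequeue(): [44]
dequeue(): []
enqueue(88): [88]
enqueue(9): [88, 9]
enqueue(96): [88, 9, 96]
enqueue(72): [88, 9, 96, 72]

Answer: 88 9 96 72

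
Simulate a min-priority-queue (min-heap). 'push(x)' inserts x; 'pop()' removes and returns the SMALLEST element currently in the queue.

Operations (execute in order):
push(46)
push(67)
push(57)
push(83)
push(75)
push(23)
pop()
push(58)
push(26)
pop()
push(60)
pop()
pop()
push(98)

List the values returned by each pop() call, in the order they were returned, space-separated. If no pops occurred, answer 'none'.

push(46): heap contents = [46]
push(67): heap contents = [46, 67]
push(57): heap contents = [46, 57, 67]
push(83): heap contents = [46, 57, 67, 83]
push(75): heap contents = [46, 57, 67, 75, 83]
push(23): heap contents = [23, 46, 57, 67, 75, 83]
pop() → 23: heap contents = [46, 57, 67, 75, 83]
push(58): heap contents = [46, 57, 58, 67, 75, 83]
push(26): heap contents = [26, 46, 57, 58, 67, 75, 83]
pop() → 26: heap contents = [46, 57, 58, 67, 75, 83]
push(60): heap contents = [46, 57, 58, 60, 67, 75, 83]
pop() → 46: heap contents = [57, 58, 60, 67, 75, 83]
pop() → 57: heap contents = [58, 60, 67, 75, 83]
push(98): heap contents = [58, 60, 67, 75, 83, 98]

Answer: 23 26 46 57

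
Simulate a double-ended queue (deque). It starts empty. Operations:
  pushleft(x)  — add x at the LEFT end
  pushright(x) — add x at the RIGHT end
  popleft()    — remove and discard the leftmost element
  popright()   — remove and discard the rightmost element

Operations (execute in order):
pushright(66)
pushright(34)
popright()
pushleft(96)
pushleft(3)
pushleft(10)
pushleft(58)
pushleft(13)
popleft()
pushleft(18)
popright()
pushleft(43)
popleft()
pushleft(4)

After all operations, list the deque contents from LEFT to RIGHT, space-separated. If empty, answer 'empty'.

Answer: 4 18 58 10 3 96

Derivation:
pushright(66): [66]
pushright(34): [66, 34]
popright(): [66]
pushleft(96): [96, 66]
pushleft(3): [3, 96, 66]
pushleft(10): [10, 3, 96, 66]
pushleft(58): [58, 10, 3, 96, 66]
pushleft(13): [13, 58, 10, 3, 96, 66]
popleft(): [58, 10, 3, 96, 66]
pushleft(18): [18, 58, 10, 3, 96, 66]
popright(): [18, 58, 10, 3, 96]
pushleft(43): [43, 18, 58, 10, 3, 96]
popleft(): [18, 58, 10, 3, 96]
pushleft(4): [4, 18, 58, 10, 3, 96]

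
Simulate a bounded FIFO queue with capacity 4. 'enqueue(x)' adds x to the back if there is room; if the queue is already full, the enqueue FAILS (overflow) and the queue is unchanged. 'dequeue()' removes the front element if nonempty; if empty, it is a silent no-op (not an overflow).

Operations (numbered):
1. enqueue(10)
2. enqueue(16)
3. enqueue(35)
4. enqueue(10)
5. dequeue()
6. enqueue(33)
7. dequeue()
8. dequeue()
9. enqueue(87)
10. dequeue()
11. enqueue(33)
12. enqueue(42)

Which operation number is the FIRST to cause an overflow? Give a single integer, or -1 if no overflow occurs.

Answer: -1

Derivation:
1. enqueue(10): size=1
2. enqueue(16): size=2
3. enqueue(35): size=3
4. enqueue(10): size=4
5. dequeue(): size=3
6. enqueue(33): size=4
7. dequeue(): size=3
8. dequeue(): size=2
9. enqueue(87): size=3
10. dequeue(): size=2
11. enqueue(33): size=3
12. enqueue(42): size=4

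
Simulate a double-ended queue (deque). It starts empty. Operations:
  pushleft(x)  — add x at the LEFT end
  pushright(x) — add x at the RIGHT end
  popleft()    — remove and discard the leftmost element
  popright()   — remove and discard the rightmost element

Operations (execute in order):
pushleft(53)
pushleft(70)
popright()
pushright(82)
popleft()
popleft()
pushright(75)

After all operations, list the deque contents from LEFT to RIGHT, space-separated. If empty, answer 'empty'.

Answer: 75

Derivation:
pushleft(53): [53]
pushleft(70): [70, 53]
popright(): [70]
pushright(82): [70, 82]
popleft(): [82]
popleft(): []
pushright(75): [75]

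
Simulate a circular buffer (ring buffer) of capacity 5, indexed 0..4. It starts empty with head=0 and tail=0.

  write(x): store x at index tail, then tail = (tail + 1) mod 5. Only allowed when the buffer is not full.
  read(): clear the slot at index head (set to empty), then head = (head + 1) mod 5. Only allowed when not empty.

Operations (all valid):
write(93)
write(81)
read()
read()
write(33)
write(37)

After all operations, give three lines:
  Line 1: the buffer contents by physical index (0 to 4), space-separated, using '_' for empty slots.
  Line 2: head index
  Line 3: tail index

write(93): buf=[93 _ _ _ _], head=0, tail=1, size=1
write(81): buf=[93 81 _ _ _], head=0, tail=2, size=2
read(): buf=[_ 81 _ _ _], head=1, tail=2, size=1
read(): buf=[_ _ _ _ _], head=2, tail=2, size=0
write(33): buf=[_ _ 33 _ _], head=2, tail=3, size=1
write(37): buf=[_ _ 33 37 _], head=2, tail=4, size=2

Answer: _ _ 33 37 _
2
4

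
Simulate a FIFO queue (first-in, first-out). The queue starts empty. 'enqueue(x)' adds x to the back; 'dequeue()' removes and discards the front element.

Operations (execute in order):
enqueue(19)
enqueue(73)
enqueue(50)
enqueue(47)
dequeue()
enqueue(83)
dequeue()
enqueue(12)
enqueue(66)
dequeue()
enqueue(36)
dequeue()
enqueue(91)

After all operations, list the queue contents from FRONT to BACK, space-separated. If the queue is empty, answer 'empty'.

enqueue(19): [19]
enqueue(73): [19, 73]
enqueue(50): [19, 73, 50]
enqueue(47): [19, 73, 50, 47]
dequeue(): [73, 50, 47]
enqueue(83): [73, 50, 47, 83]
dequeue(): [50, 47, 83]
enqueue(12): [50, 47, 83, 12]
enqueue(66): [50, 47, 83, 12, 66]
dequeue(): [47, 83, 12, 66]
enqueue(36): [47, 83, 12, 66, 36]
dequeue(): [83, 12, 66, 36]
enqueue(91): [83, 12, 66, 36, 91]

Answer: 83 12 66 36 91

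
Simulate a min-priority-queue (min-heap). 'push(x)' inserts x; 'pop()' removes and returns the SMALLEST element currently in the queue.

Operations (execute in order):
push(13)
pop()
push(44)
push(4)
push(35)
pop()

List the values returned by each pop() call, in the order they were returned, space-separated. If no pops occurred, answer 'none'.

Answer: 13 4

Derivation:
push(13): heap contents = [13]
pop() → 13: heap contents = []
push(44): heap contents = [44]
push(4): heap contents = [4, 44]
push(35): heap contents = [4, 35, 44]
pop() → 4: heap contents = [35, 44]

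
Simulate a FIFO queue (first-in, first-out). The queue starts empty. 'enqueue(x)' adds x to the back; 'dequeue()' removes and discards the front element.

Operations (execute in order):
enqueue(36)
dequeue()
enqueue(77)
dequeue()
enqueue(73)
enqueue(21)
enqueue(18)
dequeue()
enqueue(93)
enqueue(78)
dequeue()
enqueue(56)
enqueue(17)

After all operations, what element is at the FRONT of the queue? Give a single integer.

enqueue(36): queue = [36]
dequeue(): queue = []
enqueue(77): queue = [77]
dequeue(): queue = []
enqueue(73): queue = [73]
enqueue(21): queue = [73, 21]
enqueue(18): queue = [73, 21, 18]
dequeue(): queue = [21, 18]
enqueue(93): queue = [21, 18, 93]
enqueue(78): queue = [21, 18, 93, 78]
dequeue(): queue = [18, 93, 78]
enqueue(56): queue = [18, 93, 78, 56]
enqueue(17): queue = [18, 93, 78, 56, 17]

Answer: 18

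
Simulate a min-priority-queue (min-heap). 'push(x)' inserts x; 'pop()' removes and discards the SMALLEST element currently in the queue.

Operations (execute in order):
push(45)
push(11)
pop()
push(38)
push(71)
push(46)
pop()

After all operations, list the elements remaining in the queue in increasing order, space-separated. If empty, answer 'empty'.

push(45): heap contents = [45]
push(11): heap contents = [11, 45]
pop() → 11: heap contents = [45]
push(38): heap contents = [38, 45]
push(71): heap contents = [38, 45, 71]
push(46): heap contents = [38, 45, 46, 71]
pop() → 38: heap contents = [45, 46, 71]

Answer: 45 46 71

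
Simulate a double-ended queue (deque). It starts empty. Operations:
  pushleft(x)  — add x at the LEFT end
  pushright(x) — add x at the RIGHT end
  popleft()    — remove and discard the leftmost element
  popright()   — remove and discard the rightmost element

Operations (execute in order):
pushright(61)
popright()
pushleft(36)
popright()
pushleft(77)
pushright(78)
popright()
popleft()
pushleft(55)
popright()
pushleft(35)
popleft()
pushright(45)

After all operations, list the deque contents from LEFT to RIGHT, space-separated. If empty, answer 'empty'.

Answer: 45

Derivation:
pushright(61): [61]
popright(): []
pushleft(36): [36]
popright(): []
pushleft(77): [77]
pushright(78): [77, 78]
popright(): [77]
popleft(): []
pushleft(55): [55]
popright(): []
pushleft(35): [35]
popleft(): []
pushright(45): [45]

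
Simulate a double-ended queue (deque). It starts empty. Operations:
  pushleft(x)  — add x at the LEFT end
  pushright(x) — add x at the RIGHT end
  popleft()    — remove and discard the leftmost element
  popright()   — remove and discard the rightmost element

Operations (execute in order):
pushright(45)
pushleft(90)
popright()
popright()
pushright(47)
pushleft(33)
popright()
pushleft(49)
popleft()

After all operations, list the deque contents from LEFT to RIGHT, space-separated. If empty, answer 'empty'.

Answer: 33

Derivation:
pushright(45): [45]
pushleft(90): [90, 45]
popright(): [90]
popright(): []
pushright(47): [47]
pushleft(33): [33, 47]
popright(): [33]
pushleft(49): [49, 33]
popleft(): [33]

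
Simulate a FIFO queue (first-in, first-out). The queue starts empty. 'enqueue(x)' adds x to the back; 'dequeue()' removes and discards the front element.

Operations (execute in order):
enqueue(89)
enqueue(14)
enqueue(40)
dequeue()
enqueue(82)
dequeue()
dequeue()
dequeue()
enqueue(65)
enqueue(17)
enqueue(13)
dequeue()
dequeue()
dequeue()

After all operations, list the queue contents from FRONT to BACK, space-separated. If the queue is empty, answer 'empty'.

Answer: empty

Derivation:
enqueue(89): [89]
enqueue(14): [89, 14]
enqueue(40): [89, 14, 40]
dequeue(): [14, 40]
enqueue(82): [14, 40, 82]
dequeue(): [40, 82]
dequeue(): [82]
dequeue(): []
enqueue(65): [65]
enqueue(17): [65, 17]
enqueue(13): [65, 17, 13]
dequeue(): [17, 13]
dequeue(): [13]
dequeue(): []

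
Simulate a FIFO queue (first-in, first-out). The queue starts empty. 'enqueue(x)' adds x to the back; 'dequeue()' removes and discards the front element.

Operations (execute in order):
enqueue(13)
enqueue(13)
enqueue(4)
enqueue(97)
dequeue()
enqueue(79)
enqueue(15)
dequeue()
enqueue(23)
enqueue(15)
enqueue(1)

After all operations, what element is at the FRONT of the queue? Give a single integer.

enqueue(13): queue = [13]
enqueue(13): queue = [13, 13]
enqueue(4): queue = [13, 13, 4]
enqueue(97): queue = [13, 13, 4, 97]
dequeue(): queue = [13, 4, 97]
enqueue(79): queue = [13, 4, 97, 79]
enqueue(15): queue = [13, 4, 97, 79, 15]
dequeue(): queue = [4, 97, 79, 15]
enqueue(23): queue = [4, 97, 79, 15, 23]
enqueue(15): queue = [4, 97, 79, 15, 23, 15]
enqueue(1): queue = [4, 97, 79, 15, 23, 15, 1]

Answer: 4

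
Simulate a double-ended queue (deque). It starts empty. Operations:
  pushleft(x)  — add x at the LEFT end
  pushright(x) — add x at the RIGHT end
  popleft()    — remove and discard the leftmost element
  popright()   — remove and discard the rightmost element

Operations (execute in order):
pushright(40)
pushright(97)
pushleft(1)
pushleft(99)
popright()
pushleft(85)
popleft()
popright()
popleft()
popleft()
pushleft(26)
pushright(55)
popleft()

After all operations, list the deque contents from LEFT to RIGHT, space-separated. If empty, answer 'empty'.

Answer: 55

Derivation:
pushright(40): [40]
pushright(97): [40, 97]
pushleft(1): [1, 40, 97]
pushleft(99): [99, 1, 40, 97]
popright(): [99, 1, 40]
pushleft(85): [85, 99, 1, 40]
popleft(): [99, 1, 40]
popright(): [99, 1]
popleft(): [1]
popleft(): []
pushleft(26): [26]
pushright(55): [26, 55]
popleft(): [55]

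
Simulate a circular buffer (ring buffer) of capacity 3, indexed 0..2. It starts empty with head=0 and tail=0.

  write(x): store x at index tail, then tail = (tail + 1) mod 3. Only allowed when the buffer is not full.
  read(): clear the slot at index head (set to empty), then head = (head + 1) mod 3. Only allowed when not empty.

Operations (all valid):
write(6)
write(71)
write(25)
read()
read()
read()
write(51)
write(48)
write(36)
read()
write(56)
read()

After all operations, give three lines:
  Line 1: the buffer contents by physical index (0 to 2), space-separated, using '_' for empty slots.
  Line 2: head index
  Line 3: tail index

write(6): buf=[6 _ _], head=0, tail=1, size=1
write(71): buf=[6 71 _], head=0, tail=2, size=2
write(25): buf=[6 71 25], head=0, tail=0, size=3
read(): buf=[_ 71 25], head=1, tail=0, size=2
read(): buf=[_ _ 25], head=2, tail=0, size=1
read(): buf=[_ _ _], head=0, tail=0, size=0
write(51): buf=[51 _ _], head=0, tail=1, size=1
write(48): buf=[51 48 _], head=0, tail=2, size=2
write(36): buf=[51 48 36], head=0, tail=0, size=3
read(): buf=[_ 48 36], head=1, tail=0, size=2
write(56): buf=[56 48 36], head=1, tail=1, size=3
read(): buf=[56 _ 36], head=2, tail=1, size=2

Answer: 56 _ 36
2
1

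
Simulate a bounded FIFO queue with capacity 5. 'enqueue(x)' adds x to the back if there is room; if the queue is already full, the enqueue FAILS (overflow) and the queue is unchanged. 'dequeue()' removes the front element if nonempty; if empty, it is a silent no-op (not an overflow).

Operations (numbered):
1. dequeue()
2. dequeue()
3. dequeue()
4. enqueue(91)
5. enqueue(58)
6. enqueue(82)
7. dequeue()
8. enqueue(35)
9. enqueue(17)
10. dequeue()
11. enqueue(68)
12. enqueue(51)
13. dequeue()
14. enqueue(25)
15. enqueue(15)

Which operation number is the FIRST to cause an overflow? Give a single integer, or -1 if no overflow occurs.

1. dequeue(): empty, no-op, size=0
2. dequeue(): empty, no-op, size=0
3. dequeue(): empty, no-op, size=0
4. enqueue(91): size=1
5. enqueue(58): size=2
6. enqueue(82): size=3
7. dequeue(): size=2
8. enqueue(35): size=3
9. enqueue(17): size=4
10. dequeue(): size=3
11. enqueue(68): size=4
12. enqueue(51): size=5
13. dequeue(): size=4
14. enqueue(25): size=5
15. enqueue(15): size=5=cap → OVERFLOW (fail)

Answer: 15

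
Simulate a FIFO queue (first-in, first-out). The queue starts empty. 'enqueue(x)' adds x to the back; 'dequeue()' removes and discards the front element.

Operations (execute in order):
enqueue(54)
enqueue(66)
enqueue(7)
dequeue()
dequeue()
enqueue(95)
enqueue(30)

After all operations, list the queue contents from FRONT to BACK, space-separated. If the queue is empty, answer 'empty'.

enqueue(54): [54]
enqueue(66): [54, 66]
enqueue(7): [54, 66, 7]
dequeue(): [66, 7]
dequeue(): [7]
enqueue(95): [7, 95]
enqueue(30): [7, 95, 30]

Answer: 7 95 30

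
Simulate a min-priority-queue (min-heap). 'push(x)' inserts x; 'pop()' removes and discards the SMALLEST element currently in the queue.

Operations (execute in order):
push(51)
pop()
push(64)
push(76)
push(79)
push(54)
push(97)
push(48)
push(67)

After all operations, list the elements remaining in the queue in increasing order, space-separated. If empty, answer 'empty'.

push(51): heap contents = [51]
pop() → 51: heap contents = []
push(64): heap contents = [64]
push(76): heap contents = [64, 76]
push(79): heap contents = [64, 76, 79]
push(54): heap contents = [54, 64, 76, 79]
push(97): heap contents = [54, 64, 76, 79, 97]
push(48): heap contents = [48, 54, 64, 76, 79, 97]
push(67): heap contents = [48, 54, 64, 67, 76, 79, 97]

Answer: 48 54 64 67 76 79 97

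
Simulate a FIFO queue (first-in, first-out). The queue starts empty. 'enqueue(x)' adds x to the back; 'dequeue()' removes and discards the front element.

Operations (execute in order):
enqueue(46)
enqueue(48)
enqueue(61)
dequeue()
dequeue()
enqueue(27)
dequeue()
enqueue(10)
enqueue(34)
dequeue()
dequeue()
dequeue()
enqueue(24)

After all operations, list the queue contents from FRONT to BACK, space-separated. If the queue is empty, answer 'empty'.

enqueue(46): [46]
enqueue(48): [46, 48]
enqueue(61): [46, 48, 61]
dequeue(): [48, 61]
dequeue(): [61]
enqueue(27): [61, 27]
dequeue(): [27]
enqueue(10): [27, 10]
enqueue(34): [27, 10, 34]
dequeue(): [10, 34]
dequeue(): [34]
dequeue(): []
enqueue(24): [24]

Answer: 24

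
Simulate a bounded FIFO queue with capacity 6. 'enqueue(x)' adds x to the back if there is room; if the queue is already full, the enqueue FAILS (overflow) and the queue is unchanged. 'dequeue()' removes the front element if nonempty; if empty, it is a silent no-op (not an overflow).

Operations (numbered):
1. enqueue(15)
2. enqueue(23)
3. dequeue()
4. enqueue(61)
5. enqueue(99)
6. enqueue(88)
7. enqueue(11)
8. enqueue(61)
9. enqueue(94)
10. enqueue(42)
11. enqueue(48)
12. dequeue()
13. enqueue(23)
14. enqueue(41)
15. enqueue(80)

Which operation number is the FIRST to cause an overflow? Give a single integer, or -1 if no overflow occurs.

Answer: 9

Derivation:
1. enqueue(15): size=1
2. enqueue(23): size=2
3. dequeue(): size=1
4. enqueue(61): size=2
5. enqueue(99): size=3
6. enqueue(88): size=4
7. enqueue(11): size=5
8. enqueue(61): size=6
9. enqueue(94): size=6=cap → OVERFLOW (fail)
10. enqueue(42): size=6=cap → OVERFLOW (fail)
11. enqueue(48): size=6=cap → OVERFLOW (fail)
12. dequeue(): size=5
13. enqueue(23): size=6
14. enqueue(41): size=6=cap → OVERFLOW (fail)
15. enqueue(80): size=6=cap → OVERFLOW (fail)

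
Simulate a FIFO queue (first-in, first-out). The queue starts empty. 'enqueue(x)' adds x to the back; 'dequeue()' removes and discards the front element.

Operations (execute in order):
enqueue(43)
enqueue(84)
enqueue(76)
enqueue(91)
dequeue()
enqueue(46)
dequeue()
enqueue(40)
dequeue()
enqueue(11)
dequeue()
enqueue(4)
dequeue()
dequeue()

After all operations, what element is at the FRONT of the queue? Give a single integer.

Answer: 11

Derivation:
enqueue(43): queue = [43]
enqueue(84): queue = [43, 84]
enqueue(76): queue = [43, 84, 76]
enqueue(91): queue = [43, 84, 76, 91]
dequeue(): queue = [84, 76, 91]
enqueue(46): queue = [84, 76, 91, 46]
dequeue(): queue = [76, 91, 46]
enqueue(40): queue = [76, 91, 46, 40]
dequeue(): queue = [91, 46, 40]
enqueue(11): queue = [91, 46, 40, 11]
dequeue(): queue = [46, 40, 11]
enqueue(4): queue = [46, 40, 11, 4]
dequeue(): queue = [40, 11, 4]
dequeue(): queue = [11, 4]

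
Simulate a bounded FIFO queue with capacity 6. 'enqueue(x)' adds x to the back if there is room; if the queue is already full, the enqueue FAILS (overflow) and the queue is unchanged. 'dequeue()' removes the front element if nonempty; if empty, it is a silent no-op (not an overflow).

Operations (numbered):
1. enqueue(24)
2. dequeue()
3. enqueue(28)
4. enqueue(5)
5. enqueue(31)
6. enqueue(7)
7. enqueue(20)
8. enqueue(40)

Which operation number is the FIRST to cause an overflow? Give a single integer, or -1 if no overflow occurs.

1. enqueue(24): size=1
2. dequeue(): size=0
3. enqueue(28): size=1
4. enqueue(5): size=2
5. enqueue(31): size=3
6. enqueue(7): size=4
7. enqueue(20): size=5
8. enqueue(40): size=6

Answer: -1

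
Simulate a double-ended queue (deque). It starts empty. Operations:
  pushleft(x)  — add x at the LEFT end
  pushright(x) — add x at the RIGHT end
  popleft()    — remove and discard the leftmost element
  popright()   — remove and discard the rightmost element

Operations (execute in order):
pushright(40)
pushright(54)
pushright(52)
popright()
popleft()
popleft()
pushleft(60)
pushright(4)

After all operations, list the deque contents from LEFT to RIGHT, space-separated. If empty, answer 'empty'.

Answer: 60 4

Derivation:
pushright(40): [40]
pushright(54): [40, 54]
pushright(52): [40, 54, 52]
popright(): [40, 54]
popleft(): [54]
popleft(): []
pushleft(60): [60]
pushright(4): [60, 4]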